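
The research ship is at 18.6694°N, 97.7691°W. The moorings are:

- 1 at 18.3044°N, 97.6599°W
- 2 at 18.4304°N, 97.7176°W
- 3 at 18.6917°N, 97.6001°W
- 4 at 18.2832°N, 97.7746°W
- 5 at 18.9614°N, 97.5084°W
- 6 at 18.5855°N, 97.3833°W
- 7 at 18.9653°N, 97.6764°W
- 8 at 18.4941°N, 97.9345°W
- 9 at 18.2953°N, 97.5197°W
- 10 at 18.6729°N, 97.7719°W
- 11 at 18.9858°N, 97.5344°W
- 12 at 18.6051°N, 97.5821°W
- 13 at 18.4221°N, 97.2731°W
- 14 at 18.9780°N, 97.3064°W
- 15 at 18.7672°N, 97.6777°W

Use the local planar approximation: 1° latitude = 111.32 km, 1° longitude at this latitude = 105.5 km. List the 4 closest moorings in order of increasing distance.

10, 15, 3, 12

Distances from 18.6694°N, 97.7691°W:
1: √((-0.3650·111.32)² + (0.1092·105.5)²) = √(1650.943171 + 132.724224) = 42.2335 km
2: √((-0.2390·111.32)² + (0.0515·105.5)²) = √(707.851566 + 29.520206) = 27.1546 km
3: √((0.0223·111.32)² + (0.1690·105.5)²) = √(6.162488 + 317.891070) = 18.0015 km
4: √((-0.3862·111.32)² + (-0.0055·105.5)²) = √(1848.293492 + 0.336690) = 42.9957 km
5: √((0.2920·111.32)² + (0.2607·105.5)²) = √(1056.603630 + 756.461765) = 42.5801 km
6: √((-0.0839·111.32)² + (0.3858·105.5)²) = √(87.230893 + 1656.644664) = 41.7597 km
7: √((0.2959·111.32)² + (0.0927·105.5)²) = √(1085.016458 + 95.645466) = 34.3608 km
8: √((-0.1753·111.32)² + (-0.1654·105.5)²) = √(380.811651 + 304.492030) = 26.1783 km
9: √((-0.3741·111.32)² + (0.2494·105.5)²) = √(1734.290367 + 692.305557) = 49.2605 km
10: √((0.0035·111.32)² + (-0.0028·105.5)²) = √(0.151804 + 0.087261) = 0.4889 km
11: √((0.3164·111.32)² + (0.2347·105.5)²) = √(1240.564488 + 613.099693) = 43.0542 km
12: √((-0.0643·111.32)² + (0.1870·105.5)²) = √(51.235189 + 389.213712) = 20.9869 km
13: √((-0.2473·111.32)² + (0.4960·105.5)²) = √(757.869846 + 2738.219584) = 59.1277 km
14: √((0.3086·111.32)² + (0.4627·105.5)²) = √(1180.152794 + 2382.889581) = 59.6912 km
15: √((0.0978·111.32)² + (0.0914·105.5)²) = √(118.528859 + 92.981663) = 14.5434 km
Sorted: 10 (0.4889 km) < 15 (14.5434 km) < 3 (18.0015 km) < 12 (20.9869 km) < 8 (26.1783 km) < 2 (27.1546 km) < …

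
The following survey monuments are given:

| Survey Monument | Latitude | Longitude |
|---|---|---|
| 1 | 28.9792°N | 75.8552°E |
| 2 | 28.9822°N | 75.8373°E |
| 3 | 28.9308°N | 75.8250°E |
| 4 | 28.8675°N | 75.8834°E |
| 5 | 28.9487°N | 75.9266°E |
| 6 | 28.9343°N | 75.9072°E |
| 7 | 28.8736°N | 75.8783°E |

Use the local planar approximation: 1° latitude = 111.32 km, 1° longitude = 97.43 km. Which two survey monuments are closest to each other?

4 and 7

Pairwise distances:
1–2: 1.7757 km
1–3: 6.1390 km
1–4: 12.7344 km
1–5: 7.7408 km
1–6: 7.1169 km
1–7: 11.9689 km
2–3: 5.8460 km
2–4: 13.5354 km
2–5: 9.4660 km
2–6: 8.6495 km
2–7: 12.7322 km
3–4: 9.0570 km
3–5: 10.0975 km
3–6: 8.0182 km
3–7: 8.2166 km
4–5: 9.9711 km
4–6: 7.7893 km
4–7: 0.8414 km
5–6: 2.4784 km
5–7: 9.5936 km
6–7: 7.3203 km
Closest pair: 4–7 at 0.8414 km.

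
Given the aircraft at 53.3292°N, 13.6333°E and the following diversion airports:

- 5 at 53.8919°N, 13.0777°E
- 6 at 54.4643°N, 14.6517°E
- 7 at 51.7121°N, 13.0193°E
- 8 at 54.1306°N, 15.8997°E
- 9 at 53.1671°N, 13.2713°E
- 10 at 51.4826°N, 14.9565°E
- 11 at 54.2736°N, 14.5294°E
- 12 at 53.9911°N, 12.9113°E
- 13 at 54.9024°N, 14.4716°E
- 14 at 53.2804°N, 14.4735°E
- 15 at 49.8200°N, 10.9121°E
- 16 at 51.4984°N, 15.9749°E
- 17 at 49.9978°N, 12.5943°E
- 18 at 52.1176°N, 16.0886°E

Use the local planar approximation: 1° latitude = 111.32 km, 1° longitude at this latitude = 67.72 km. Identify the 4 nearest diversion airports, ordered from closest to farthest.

Distances from 53.3292°N, 13.6333°E:
5: √((0.5627·111.32)² + (-0.5556·67.72)²) = √(3923.740034 + 1415.658083) = 73.0712 km
6: √((1.1351·111.32)² + (1.0184·67.72)²) = √(15966.680783 + 4756.315777) = 143.9548 km
7: √((-1.6171·111.32)² + (-0.6140·67.72)²) = √(32405.606162 + 1728.903053) = 184.7553 km
8: √((0.8014·111.32)² + (2.2664·67.72)²) = √(7958.753824 + 23556.297032) = 177.5248 km
9: √((-0.1621·111.32)² + (-0.3620·67.72)²) = √(325.621014 + 600.967574) = 30.4399 km
10: √((-1.8466·111.32)² + (1.3232·67.72)²) = √(42256.357466 + 8029.433087) = 224.2449 km
11: √((0.9444·111.32)² + (0.8961·67.72)²) = √(11052.444738 + 3682.534748) = 121.3877 km
12: √((0.6619·111.32)² + (-0.7220·67.72)²) = √(5429.141458 + 2390.607590) = 88.4293 km
13: √((1.5732·111.32)² + (0.8383·67.72)²) = √(30670.034944 + 3222.796113) = 184.1001 km
14: √((-0.0488·111.32)² + (0.8402·67.72)²) = √(29.511144 + 3237.421550) = 57.1571 km
15: √((-3.5092·111.32)² + (-2.7212·67.72)²) = √(152602.847241 + 33958.994564) = 431.9281 km
16: √((-1.8308·111.32)² + (2.3416·67.72)²) = √(41536.337807 + 25145.444535) = 258.2282 km
17: √((-3.3314·111.32)² + (-1.0390·67.72)²) = √(137530.796484 + 4950.681579) = 377.4672 km
18: √((-1.2116·111.32)² + (2.4553·67.72)²) = √(18191.349787 + 27646.682595) = 214.0982 km
Sorted: 9 (30.4399 km) < 14 (57.1571 km) < 5 (73.0712 km) < 12 (88.4293 km) < 11 (121.3877 km) < 6 (143.9548 km) < …

9, 14, 5, 12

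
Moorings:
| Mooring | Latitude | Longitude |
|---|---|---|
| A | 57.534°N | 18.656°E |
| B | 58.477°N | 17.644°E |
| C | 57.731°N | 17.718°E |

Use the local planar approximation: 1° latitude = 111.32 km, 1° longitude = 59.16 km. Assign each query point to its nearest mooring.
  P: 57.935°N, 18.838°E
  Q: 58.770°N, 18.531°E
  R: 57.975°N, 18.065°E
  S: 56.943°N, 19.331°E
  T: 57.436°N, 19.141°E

P at 57.935°N, 18.838°E:
  A: 45.919 km
  B: 92.898 km
  C: 70.043 km
  → nearest: A (45.919 km)
Q at 58.770°N, 18.531°E:
  A: 137.790 km
  B: 61.786 km
  C: 125.263 km
  → nearest: B (61.786 km)
R at 57.975°N, 18.065°E:
  A: 60.270 km
  B: 61.182 km
  C: 34.047 km
  → nearest: C (34.047 km)
S at 56.943°N, 19.331°E:
  A: 76.961 km
  B: 197.791 km
  C: 129.618 km
  → nearest: A (76.961 km)
T at 57.436°N, 19.141°E:
  A: 30.697 km
  B: 145.851 km
  C: 90.363 km
  → nearest: A (30.697 km)

P→A; Q→B; R→C; S→A; T→A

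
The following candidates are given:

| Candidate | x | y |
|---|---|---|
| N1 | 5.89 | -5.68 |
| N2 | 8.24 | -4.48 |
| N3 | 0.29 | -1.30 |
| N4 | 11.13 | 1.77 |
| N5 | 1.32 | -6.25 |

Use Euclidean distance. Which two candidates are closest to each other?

Pairwise distances:
N1–N2: 2.64
N1–N5: 4.61
N3–N5: 5.06
N2–N4: 6.89
N1–N3: 7.11
N2–N5: 7.14
N2–N3: 8.56
N1–N4: 9.11
N3–N4: 11.27
N4–N5: 12.67
Closest pair: N1–N2 at 2.64.

N1 and N2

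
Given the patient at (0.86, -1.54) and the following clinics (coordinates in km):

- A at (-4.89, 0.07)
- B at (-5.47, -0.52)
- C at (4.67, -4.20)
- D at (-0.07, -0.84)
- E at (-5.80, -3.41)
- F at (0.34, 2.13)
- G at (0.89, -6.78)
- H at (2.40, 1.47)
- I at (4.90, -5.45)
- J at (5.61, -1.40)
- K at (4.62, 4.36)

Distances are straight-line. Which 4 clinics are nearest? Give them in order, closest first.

Distances from (0.86, -1.54):
A: 5.97 km
B: 6.41 km
C: 4.65 km
D: 1.16 km
E: 6.92 km
F: 3.71 km
G: 5.24 km
H: 3.38 km
I: 5.62 km
J: 4.75 km
K: 7.00 km
Sorted: D (1.16 km) < H (3.38 km) < F (3.71 km) < C (4.65 km) < J (4.75 km) < G (5.24 km) < …

D, H, F, C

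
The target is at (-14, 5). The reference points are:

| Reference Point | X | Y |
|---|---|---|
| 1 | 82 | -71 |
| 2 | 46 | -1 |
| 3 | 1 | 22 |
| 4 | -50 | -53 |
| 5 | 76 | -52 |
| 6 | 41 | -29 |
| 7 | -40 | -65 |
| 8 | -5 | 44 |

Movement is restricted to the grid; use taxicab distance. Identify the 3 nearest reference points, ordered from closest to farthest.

3, 8, 2

Distances from (-14, 5):
1: 172
2: 66
3: 32
4: 94
5: 147
6: 89
7: 96
8: 48
Sorted: 3 (32) < 8 (48) < 2 (66) < 6 (89) < 4 (94) < …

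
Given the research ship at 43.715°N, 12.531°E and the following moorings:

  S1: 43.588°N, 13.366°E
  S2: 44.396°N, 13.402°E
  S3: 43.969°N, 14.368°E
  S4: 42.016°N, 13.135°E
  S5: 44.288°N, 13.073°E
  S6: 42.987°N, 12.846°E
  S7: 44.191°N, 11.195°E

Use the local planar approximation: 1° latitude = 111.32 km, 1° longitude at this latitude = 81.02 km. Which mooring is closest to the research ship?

S1

Distances from 43.715°N, 12.531°E:
S1: √((-0.127·111.32)² + (0.835·81.02)²) = √(199.87286 + 4576.75251) = 69.113 km
S2: √((0.681·111.32)² + (0.871·81.02)²) = √(5746.99235 + 4979.90190) = 103.571 km
S3: √((0.254·111.32)² + (1.837·81.02)²) = √(799.49146 + 22151.48216) = 151.496 km
S4: √((-1.699·111.32)² + (0.604·81.02)²) = √(35771.17064 + 2394.73993) = 195.361 km
S5: √((0.573·111.32)² + (0.542·81.02)²) = √(4068.69972 + 1928.33752) = 77.441 km
S6: √((-0.728·111.32)² + (0.315·81.02)²) = √(6567.63720 + 651.33675) = 84.965 km
S7: √((0.476·111.32)² + (-1.336·81.02)²) = √(2807.76206 + 11716.48643) = 120.517 km
Minimum: S1 at 69.113 km.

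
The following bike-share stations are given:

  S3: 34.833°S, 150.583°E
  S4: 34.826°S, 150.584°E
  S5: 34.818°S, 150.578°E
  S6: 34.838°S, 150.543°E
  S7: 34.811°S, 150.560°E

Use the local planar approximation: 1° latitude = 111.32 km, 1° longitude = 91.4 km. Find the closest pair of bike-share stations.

Pairwise distances:
S3–S4: 0.785 km
S3–S5: 1.731 km
S3–S6: 3.698 km
S3–S7: 3.228 km
S4–S5: 1.046 km
S4–S6: 3.978 km
S4–S7: 2.757 km
S5–S6: 3.897 km
S5–S7: 1.820 km
S6–S7: 3.384 km
Closest pair: S3–S4 at 0.785 km.

S3 and S4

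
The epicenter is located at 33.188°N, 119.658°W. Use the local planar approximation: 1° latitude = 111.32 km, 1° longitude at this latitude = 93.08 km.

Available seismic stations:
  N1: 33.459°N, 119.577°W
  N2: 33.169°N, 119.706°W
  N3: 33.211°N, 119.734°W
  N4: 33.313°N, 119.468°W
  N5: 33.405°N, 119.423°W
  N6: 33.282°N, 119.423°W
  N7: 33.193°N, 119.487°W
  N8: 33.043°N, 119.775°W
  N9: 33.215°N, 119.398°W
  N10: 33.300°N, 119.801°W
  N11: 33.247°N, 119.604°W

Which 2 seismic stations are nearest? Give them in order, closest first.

N2, N3

Distances from 33.188°N, 119.658°W:
N1: √((0.271·111.32)² + (0.081·93.08)²) = √(910.09133 + 56.84376) = 31.096 km
N2: √((-0.019·111.32)² + (-0.048·93.08)²) = √(4.47356 + 19.96159) = 4.943 km
N3: √((0.023·111.32)² + (-0.076·93.08)²) = √(6.55544 + 50.04261) = 7.523 km
N4: √((0.125·111.32)² + (0.190·93.08)²) = √(193.62722 + 312.76630) = 22.503 km
N5: √((0.217·111.32)² + (0.235·93.08)²) = √(583.53359 + 478.46313) = 32.588 km
N6: √((0.094·111.32)² + (0.235·93.08)²) = √(109.49697 + 478.46313) = 24.248 km
N7: √((0.005·111.32)² + (0.171·93.08)²) = √(0.30980 + 253.34070) = 15.926 km
N8: √((-0.145·111.32)² + (-0.117·93.08)²) = √(260.54479 + 118.59994) = 19.472 km
N9: √((0.027·111.32)² + (0.260·93.08)²) = √(9.03387 + 585.67872) = 24.387 km
N10: √((0.112·111.32)² + (-0.143·93.08)²) = √(155.44703 + 177.16781) = 18.238 km
N11: √((0.059·111.32)² + (0.054·93.08)²) = √(43.13705 + 25.26389) = 8.270 km
Sorted: N2 (4.943 km) < N3 (7.523 km) < N11 (8.270 km) < N7 (15.926 km) < …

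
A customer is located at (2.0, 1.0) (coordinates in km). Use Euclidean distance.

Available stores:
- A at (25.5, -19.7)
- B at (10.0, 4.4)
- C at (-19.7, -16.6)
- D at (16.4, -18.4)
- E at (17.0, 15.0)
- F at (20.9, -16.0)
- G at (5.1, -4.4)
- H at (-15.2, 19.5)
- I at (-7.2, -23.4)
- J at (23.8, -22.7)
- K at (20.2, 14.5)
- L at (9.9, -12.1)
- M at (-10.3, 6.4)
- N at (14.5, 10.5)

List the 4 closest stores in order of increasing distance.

Distances from (2.0, 1.0):
A: 31.3 km
B: 8.7 km
C: 27.9 km
D: 24.2 km
E: 20.5 km
F: 25.4 km
G: 6.2 km
H: 25.3 km
I: 26.1 km
J: 32.2 km
K: 22.7 km
L: 15.3 km
M: 13.4 km
N: 15.7 km
Sorted: G (6.2 km) < B (8.7 km) < M (13.4 km) < L (15.3 km) < N (15.7 km) < E (20.5 km) < …

G, B, M, L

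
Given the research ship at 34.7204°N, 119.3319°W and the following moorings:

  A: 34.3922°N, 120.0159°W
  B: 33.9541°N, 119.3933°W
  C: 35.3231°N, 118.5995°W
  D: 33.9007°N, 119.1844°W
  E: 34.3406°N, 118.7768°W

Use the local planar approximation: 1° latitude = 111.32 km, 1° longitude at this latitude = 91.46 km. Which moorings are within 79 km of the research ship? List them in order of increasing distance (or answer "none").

E, A

Distances from 34.7204°N, 119.3319°W:
A: 72.4459 km
B: 85.4892 km
C: 94.8074 km
D: 92.2408 km
E: 66.0687 km
Threshold 79 km: E (66.0687 km), A (72.4459 km) are within range.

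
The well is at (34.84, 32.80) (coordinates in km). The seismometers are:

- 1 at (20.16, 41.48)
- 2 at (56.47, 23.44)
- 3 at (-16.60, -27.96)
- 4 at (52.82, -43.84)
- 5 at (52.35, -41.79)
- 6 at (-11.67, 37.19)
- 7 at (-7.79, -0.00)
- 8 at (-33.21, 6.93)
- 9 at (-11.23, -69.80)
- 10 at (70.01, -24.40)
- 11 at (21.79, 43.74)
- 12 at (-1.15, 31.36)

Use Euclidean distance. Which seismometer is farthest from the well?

9

Distances from (34.84, 32.80):
1: √((-14.68)² + (8.68)²) = √(215.5024 + 75.3424) = 17.05 km
2: √((21.63)² + (-9.36)²) = √(467.8569 + 87.6096) = 23.57 km
3: √((-51.44)² + (-60.76)²) = √(2646.0736 + 3691.7776) = 79.61 km
4: √((17.98)² + (-76.64)²) = √(323.2804 + 5873.6896) = 78.72 km
5: √((17.51)² + (-74.59)²) = √(306.6001 + 5563.6681) = 76.62 km
6: √((-46.51)² + (4.39)²) = √(2163.1801 + 19.2721) = 46.72 km
7: √((-42.63)² + (-32.80)²) = √(1817.3169 + 1075.8400) = 53.79 km
8: √((-68.05)² + (-25.87)²) = √(4630.8025 + 669.2569) = 72.80 km
9: √((-46.07)² + (-102.60)²) = √(2122.4449 + 10526.7600) = 112.47 km
10: √((35.17)² + (-57.20)²) = √(1236.9289 + 3271.8400) = 67.15 km
11: √((-13.05)² + (10.94)²) = √(170.3025 + 119.6836) = 17.03 km
12: √((-35.99)² + (-1.44)²) = √(1295.2801 + 2.0736) = 36.02 km
Maximum: 9 at 112.47 km.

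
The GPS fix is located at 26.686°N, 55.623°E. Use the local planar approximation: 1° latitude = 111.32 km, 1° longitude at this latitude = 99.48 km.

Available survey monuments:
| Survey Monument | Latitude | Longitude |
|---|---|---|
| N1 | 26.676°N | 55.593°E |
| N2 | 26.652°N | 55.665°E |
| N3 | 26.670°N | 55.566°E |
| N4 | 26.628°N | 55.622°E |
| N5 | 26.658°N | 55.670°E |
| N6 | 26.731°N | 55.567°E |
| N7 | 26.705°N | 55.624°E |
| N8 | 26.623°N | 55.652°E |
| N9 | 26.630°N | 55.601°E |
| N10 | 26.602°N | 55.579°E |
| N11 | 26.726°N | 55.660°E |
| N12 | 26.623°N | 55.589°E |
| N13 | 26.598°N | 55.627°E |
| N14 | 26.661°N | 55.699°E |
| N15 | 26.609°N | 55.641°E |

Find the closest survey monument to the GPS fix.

N7

Distances from 26.686°N, 55.623°E:
N1: 3.185 km
N2: 5.638 km
N3: 5.944 km
N4: 6.457 km
N5: 5.619 km
N6: 7.492 km
N7: 2.117 km
N8: 7.583 km
N9: 6.607 km
N10: 10.325 km
N11: 5.777 km
N12: 7.786 km
N13: 9.804 km
N14: 8.056 km
N15: 8.757 km
Minimum: N7 at 2.117 km.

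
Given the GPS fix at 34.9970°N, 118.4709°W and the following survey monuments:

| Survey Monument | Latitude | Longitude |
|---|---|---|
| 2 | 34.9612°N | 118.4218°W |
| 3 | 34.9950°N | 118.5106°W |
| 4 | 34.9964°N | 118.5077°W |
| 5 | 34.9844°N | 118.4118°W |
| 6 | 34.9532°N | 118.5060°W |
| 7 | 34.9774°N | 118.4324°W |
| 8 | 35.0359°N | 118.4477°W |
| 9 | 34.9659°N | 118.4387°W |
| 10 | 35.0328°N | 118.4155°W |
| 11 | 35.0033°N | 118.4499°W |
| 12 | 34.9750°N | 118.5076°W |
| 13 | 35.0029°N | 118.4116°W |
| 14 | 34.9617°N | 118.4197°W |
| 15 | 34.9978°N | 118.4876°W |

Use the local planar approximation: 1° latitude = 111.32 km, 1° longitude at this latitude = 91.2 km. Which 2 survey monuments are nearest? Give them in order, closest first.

Distances from 34.9970°N, 118.4709°W:
2: 5.9945 km
3: 3.6275 km
4: 3.3568 km
5: 5.5694 km
6: 5.8327 km
7: 4.1339 km
8: 4.8196 km
9: 4.5398 km
10: 6.4350 km
11: 2.0396 km
12: 4.1473 km
13: 5.4479 km
14: 6.1029 km
15: 1.5256 km
Sorted: 15 (1.5256 km) < 11 (2.0396 km) < 4 (3.3568 km) < 3 (3.6275 km) < …

15, 11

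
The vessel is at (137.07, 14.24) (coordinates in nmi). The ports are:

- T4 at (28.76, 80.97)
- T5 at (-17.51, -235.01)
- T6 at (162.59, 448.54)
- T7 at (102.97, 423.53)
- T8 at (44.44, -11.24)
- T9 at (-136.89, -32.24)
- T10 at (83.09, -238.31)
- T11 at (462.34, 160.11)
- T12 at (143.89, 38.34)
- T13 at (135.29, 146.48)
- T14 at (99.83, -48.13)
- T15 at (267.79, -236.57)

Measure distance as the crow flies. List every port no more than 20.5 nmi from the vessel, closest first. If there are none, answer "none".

none

Distances from (137.07, 14.24):
T4: 127.22 nmi
T5: 293.29 nmi
T6: 435.05 nmi
T7: 410.71 nmi
T8: 96.07 nmi
T9: 277.87 nmi
T10: 258.25 nmi
T11: 356.48 nmi
T12: 25.05 nmi
T13: 132.25 nmi
T14: 72.64 nmi
T15: 282.83 nmi
Threshold 20.5 nmi: none within range.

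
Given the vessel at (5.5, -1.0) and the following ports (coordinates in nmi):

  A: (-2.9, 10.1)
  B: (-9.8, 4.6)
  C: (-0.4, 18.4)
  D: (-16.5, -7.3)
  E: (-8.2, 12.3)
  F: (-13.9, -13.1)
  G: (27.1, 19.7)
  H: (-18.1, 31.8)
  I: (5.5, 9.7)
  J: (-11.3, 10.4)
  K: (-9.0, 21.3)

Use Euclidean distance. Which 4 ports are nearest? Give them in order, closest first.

I, A, B, E

Distances from (5.5, -1.0):
A: √((-8.4)² + (11.1)²) = √(70.5600 + 123.2100) = 13.92 nmi
B: √((-15.3)² + (5.6)²) = √(234.0900 + 31.3600) = 16.29 nmi
C: √((-5.9)² + (19.4)²) = √(34.8100 + 376.3600) = 20.28 nmi
D: √((-22.0)² + (-6.3)²) = √(484.0000 + 39.6900) = 22.88 nmi
E: √((-13.7)² + (13.3)²) = √(187.6900 + 176.8900) = 19.09 nmi
F: √((-19.4)² + (-12.1)²) = √(376.3600 + 146.4100) = 22.86 nmi
G: √((21.6)² + (20.7)²) = √(466.5600 + 428.4900) = 29.92 nmi
H: √((-23.6)² + (32.8)²) = √(556.9600 + 1075.8400) = 40.41 nmi
I: √((0.0)² + (10.7)²) = √(0.0000 + 114.4900) = 10.70 nmi
J: √((-16.8)² + (11.4)²) = √(282.2400 + 129.9600) = 20.30 nmi
K: √((-14.5)² + (22.3)²) = √(210.2500 + 497.2900) = 26.60 nmi
Sorted: I (10.70 nmi) < A (13.92 nmi) < B (16.29 nmi) < E (19.09 nmi) < C (20.28 nmi) < J (20.30 nmi) < …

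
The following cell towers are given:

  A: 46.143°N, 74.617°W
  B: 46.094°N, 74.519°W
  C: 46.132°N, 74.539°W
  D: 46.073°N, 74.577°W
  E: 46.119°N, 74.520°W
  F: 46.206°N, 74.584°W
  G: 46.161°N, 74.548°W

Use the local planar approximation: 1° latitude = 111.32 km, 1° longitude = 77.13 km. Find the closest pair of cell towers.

C and E

Pairwise distances:
A–B: 9.321 km
A–C: 6.139 km
A–D: 8.381 km
A–E: 7.944 km
A–F: 7.461 km
A–G: 5.687 km
B–C: 4.503 km
B–D: 5.048 km
B–E: 2.784 km
B–F: 13.438 km
B–G: 7.787 km
C–D: 7.192 km
C–E: 2.060 km
C–F: 8.939 km
C–G: 3.302 km
D–E: 6.749 km
D–F: 14.815 km
D–G: 10.048 km
E–F: 10.870 km
E–G: 5.150 km
F–G: 5.727 km
Closest pair: C–E at 2.060 km.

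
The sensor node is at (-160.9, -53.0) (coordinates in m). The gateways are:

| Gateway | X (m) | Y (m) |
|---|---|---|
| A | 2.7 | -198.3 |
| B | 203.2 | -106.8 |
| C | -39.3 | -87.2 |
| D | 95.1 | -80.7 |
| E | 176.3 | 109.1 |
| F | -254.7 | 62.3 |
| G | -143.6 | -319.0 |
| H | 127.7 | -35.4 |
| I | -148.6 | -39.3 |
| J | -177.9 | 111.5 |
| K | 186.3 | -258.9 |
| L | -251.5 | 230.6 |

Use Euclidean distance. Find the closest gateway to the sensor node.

Distances from (-160.9, -53.0):
A: √((163.6)² + (-145.3)²) = √(26764.960 + 21112.090) = 218.8 m
B: √((364.1)² + (-53.8)²) = √(132568.810 + 2894.440) = 368.1 m
C: √((121.6)² + (-34.2)²) = √(14786.560 + 1169.640) = 126.3 m
D: √((256.0)² + (-27.7)²) = √(65536.000 + 767.290) = 257.5 m
E: √((337.2)² + (162.1)²) = √(113703.840 + 26276.410) = 374.1 m
F: √((-93.8)² + (115.3)²) = √(8798.440 + 13294.090) = 148.6 m
G: √((17.3)² + (-266.0)²) = √(299.290 + 70756.000) = 266.6 m
H: √((288.6)² + (17.6)²) = √(83289.960 + 309.760) = 289.1 m
I: √((12.3)² + (13.7)²) = √(151.290 + 187.690) = 18.4 m
J: √((-17.0)² + (164.5)²) = √(289.000 + 27060.250) = 165.4 m
K: √((347.2)² + (-205.9)²) = √(120547.840 + 42394.810) = 403.7 m
L: √((-90.6)² + (283.6)²) = √(8208.360 + 80428.960) = 297.7 m
Minimum: I at 18.4 m.

I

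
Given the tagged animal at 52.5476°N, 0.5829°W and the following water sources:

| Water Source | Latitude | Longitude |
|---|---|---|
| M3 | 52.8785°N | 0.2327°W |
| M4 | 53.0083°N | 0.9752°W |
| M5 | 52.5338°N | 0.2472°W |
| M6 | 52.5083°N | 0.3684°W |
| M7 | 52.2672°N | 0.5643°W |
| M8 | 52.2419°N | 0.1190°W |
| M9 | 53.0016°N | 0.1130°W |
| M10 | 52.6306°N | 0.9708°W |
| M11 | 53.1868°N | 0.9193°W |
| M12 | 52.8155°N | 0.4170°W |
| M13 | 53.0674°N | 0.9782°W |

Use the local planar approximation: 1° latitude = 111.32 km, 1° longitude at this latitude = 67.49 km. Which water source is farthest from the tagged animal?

M11

Distances from 52.5476°N, 0.5829°W:
M3: √((0.3309·111.32)² + (0.3502·67.49)²) = √(1356.875278 + 558.613130) = 43.7663 km
M4: √((0.4607·111.32)² + (-0.3923·67.49)²) = √(2630.163944 + 700.995891) = 57.7162 km
M5: √((-0.0138·111.32)² + (0.3357·67.49)²) = √(2.359960 + 513.312144) = 22.7084 km
M6: √((-0.0393·111.32)² + (0.2145·67.49)²) = √(19.139540 + 209.572092) = 15.1232 km
M7: √((-0.2804·111.32)² + (0.0186·67.49)²) = √(974.321787 + 1.575813) = 31.2394 km
M8: √((-0.3057·111.32)² + (0.4639·67.49)²) = √(1158.076564 + 980.229123) = 46.2418 km
M9: √((0.4540·111.32)² + (0.4699·67.49)²) = √(2554.218823 + 1005.749317) = 59.6655 km
M10: √((0.0830·111.32)² + (-0.3879·67.49)²) = √(85.369469 + 685.359466) = 27.7620 km
M11: √((0.6392·111.32)² + (-0.3364·67.49)²) = √(5063.139904 + 515.455088) = 74.6900 km
M12: √((0.2679·111.32)² + (0.1659·67.49)²) = √(889.389141 + 125.363650) = 31.8552 km
M13: √((0.5198·111.32)² + (-0.3953·67.49)²) = √(3348.258235 + 711.758209) = 63.7183 km
Maximum: M11 at 74.6900 km.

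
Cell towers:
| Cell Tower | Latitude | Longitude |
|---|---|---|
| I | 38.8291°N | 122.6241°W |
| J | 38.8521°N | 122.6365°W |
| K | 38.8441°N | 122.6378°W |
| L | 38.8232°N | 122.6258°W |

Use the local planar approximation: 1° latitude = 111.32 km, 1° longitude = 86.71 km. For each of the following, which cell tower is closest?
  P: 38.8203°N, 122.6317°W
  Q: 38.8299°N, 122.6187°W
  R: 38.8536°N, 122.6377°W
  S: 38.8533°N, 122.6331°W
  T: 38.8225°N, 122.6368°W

P→L; Q→I; R→J; S→J; T→L

P at 38.8203°N, 122.6317°W:
  I: 1.1806 km
  J: 3.5644 km
  K: 2.7017 km
  L: 0.6049 km
  → nearest: L (0.6049 km)
Q at 38.8299°N, 122.6187°W:
  I: 0.4766 km
  J: 2.9137 km
  K: 2.2895 km
  L: 0.9671 km
  → nearest: I (0.4766 km)
R at 38.8536°N, 122.6377°W:
  I: 2.9714 km
  J: 0.1967 km
  K: 1.0576 km
  L: 3.5379 km
  → nearest: J (0.1967 km)
S at 38.8533°N, 122.6331°W:
  I: 2.8047 km
  J: 0.3237 km
  K: 1.1023 km
  L: 3.4100 km
  → nearest: J (0.3237 km)
T at 38.8225°N, 122.6368°W:
  I: 1.3238 km
  J: 3.2952 km
  K: 2.4061 km
  L: 0.9570 km
  → nearest: L (0.9570 km)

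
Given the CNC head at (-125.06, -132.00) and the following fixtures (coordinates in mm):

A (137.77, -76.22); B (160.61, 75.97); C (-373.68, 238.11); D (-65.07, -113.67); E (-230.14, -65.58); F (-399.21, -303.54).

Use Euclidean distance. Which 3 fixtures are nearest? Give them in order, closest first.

Distances from (-125.06, -132.00):
A: √((262.83)² + (55.78)²) = √(69079.6089 + 3111.4084) = 268.68 mm
B: √((285.67)² + (207.97)²) = √(81607.3489 + 43251.5209) = 353.35 mm
C: √((-248.62)² + (370.11)²) = √(61811.9044 + 136981.4121) = 445.86 mm
D: √((59.99)² + (18.33)²) = √(3598.8001 + 335.9889) = 62.73 mm
E: √((-105.08)² + (66.42)²) = √(11041.8064 + 4411.6164) = 124.31 mm
F: √((-274.15)² + (-171.54)²) = √(75158.2225 + 29425.9716) = 323.39 mm
Sorted: D (62.73 mm) < E (124.31 mm) < A (268.68 mm) < F (323.39 mm) < B (353.35 mm) < …

D, E, A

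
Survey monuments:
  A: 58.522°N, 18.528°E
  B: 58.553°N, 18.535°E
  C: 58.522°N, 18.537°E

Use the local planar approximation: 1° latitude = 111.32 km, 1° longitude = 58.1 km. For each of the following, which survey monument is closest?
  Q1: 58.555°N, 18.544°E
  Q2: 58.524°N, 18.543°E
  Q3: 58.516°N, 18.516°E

Q1 at 58.555°N, 18.544°E:
  A: √((-0.033·111.32)² + (-0.016·58.1)²) = √(13.49504 + 0.86416) = 3.789 km
  B: √((-0.002·111.32)² + (-0.009·58.1)²) = √(0.04957 + 0.27342) = 0.568 km
  C: √((-0.033·111.32)² + (-0.007·58.1)²) = √(13.49504 + 0.16540) = 3.696 km
  → nearest: B (0.568 km)
Q2 at 58.524°N, 18.543°E:
  A: √((-0.002·111.32)² + (-0.015·58.1)²) = √(0.04957 + 0.75951) = 0.899 km
  B: √((0.029·111.32)² + (-0.008·58.1)²) = √(10.42179 + 0.21604) = 3.262 km
  C: √((-0.002·111.32)² + (-0.006·58.1)²) = √(0.04957 + 0.12152) = 0.414 km
  → nearest: C (0.414 km)
Q3 at 58.516°N, 18.516°E:
  A: √((0.006·111.32)² + (0.012·58.1)²) = √(0.44612 + 0.48609) = 0.966 km
  B: √((0.037·111.32)² + (0.019·58.1)²) = √(16.96484 + 1.21860) = 4.264 km
  C: √((0.006·111.32)² + (0.021·58.1)²) = √(0.44612 + 1.48864) = 1.391 km
  → nearest: A (0.966 km)

Q1→B; Q2→C; Q3→A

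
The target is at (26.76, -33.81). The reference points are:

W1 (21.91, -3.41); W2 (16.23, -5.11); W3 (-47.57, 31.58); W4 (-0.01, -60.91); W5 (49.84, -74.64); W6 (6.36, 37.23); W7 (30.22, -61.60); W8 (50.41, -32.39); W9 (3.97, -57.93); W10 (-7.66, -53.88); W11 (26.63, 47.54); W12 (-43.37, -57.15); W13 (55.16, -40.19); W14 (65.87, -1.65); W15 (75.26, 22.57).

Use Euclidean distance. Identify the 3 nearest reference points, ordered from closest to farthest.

W8, W7, W13

Distances from (26.76, -33.81):
W1: √((-4.85)² + (30.40)²) = √(23.52250 + 924.16000) = 30.784
W2: √((-10.53)² + (28.70)²) = √(110.88090 + 823.69000) = 30.571
W3: √((-74.33)² + (65.39)²) = √(5524.94890 + 4275.85210) = 98.999
W4: √((-26.77)² + (-27.10)²) = √(716.63290 + 734.41000) = 38.093
W5: √((23.08)² + (-40.83)²) = √(532.68640 + 1667.08890) = 46.902
W6: √((-20.40)² + (71.04)²) = √(416.16000 + 5046.68160) = 73.911
W7: √((3.46)² + (-27.79)²) = √(11.97160 + 772.28410) = 28.005
W8: √((23.65)² + (1.42)²) = √(559.32250 + 2.01640) = 23.693
W9: √((-22.79)² + (-24.12)²) = √(519.38410 + 581.77440) = 33.184
W10: √((-34.42)² + (-20.07)²) = √(1184.73640 + 402.80490) = 39.844
W11: √((-0.13)² + (81.35)²) = √(0.01690 + 6617.82250) = 81.350
W12: √((-70.13)² + (-23.34)²) = √(4918.21690 + 544.75560) = 73.912
W13: √((28.40)² + (-6.38)²) = √(806.56000 + 40.70440) = 29.108
W14: √((39.11)² + (32.16)²) = √(1529.59210 + 1034.26560) = 50.635
W15: √((48.50)² + (56.38)²) = √(2352.25000 + 3178.70440) = 74.370
Sorted: W8 (23.693) < W7 (28.005) < W13 (29.108) < W2 (30.571) < W1 (30.784) < …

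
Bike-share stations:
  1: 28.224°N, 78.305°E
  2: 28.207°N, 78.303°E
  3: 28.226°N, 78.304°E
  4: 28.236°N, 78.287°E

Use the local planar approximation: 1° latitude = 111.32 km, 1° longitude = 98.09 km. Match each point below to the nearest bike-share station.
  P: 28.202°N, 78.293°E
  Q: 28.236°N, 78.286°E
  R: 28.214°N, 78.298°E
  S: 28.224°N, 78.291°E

P→2; Q→4; R→2; S→3

P at 28.202°N, 78.293°E:
  1: √((0.022·111.32)² + (0.012·98.09)²) = √(5.99780 + 1.38552) = 2.717 km
  2: √((0.005·111.32)² + (0.010·98.09)²) = √(0.30980 + 0.96216) = 1.128 km
  3: √((0.024·111.32)² + (0.011·98.09)²) = √(7.13787 + 1.16422) = 2.881 km
  4: √((0.034·111.32)² + (-0.006·98.09)²) = √(14.32532 + 0.34638) = 3.830 km
  → nearest: 2 (1.128 km)
Q at 28.236°N, 78.286°E:
  1: √((-0.012·111.32)² + (0.019·98.09)²) = √(1.78447 + 3.47341) = 2.293 km
  2: √((-0.029·111.32)² + (0.017·98.09)²) = √(10.42179 + 2.78066) = 3.634 km
  3: √((-0.010·111.32)² + (0.018·98.09)²) = √(1.23921 + 3.11741) = 2.087 km
  4: √((0.000·111.32)² + (0.001·98.09)²) = √(0.00000 + 0.00962) = 0.098 km
  → nearest: 4 (0.098 km)
R at 28.214°N, 78.298°E:
  1: √((0.010·111.32)² + (0.007·98.09)²) = √(1.23921 + 0.47146) = 1.308 km
  2: √((-0.007·111.32)² + (0.005·98.09)²) = √(0.60721 + 0.24054) = 0.921 km
  3: √((0.012·111.32)² + (0.006·98.09)²) = √(1.78447 + 0.34638) = 1.460 km
  4: √((0.022·111.32)² + (-0.011·98.09)²) = √(5.99780 + 1.16422) = 2.676 km
  → nearest: 2 (0.921 km)
S at 28.224°N, 78.291°E:
  1: √((0.000·111.32)² + (0.014·98.09)²) = √(0.00000 + 1.88584) = 1.373 km
  2: √((-0.017·111.32)² + (0.012·98.09)²) = √(3.58133 + 1.38552) = 2.229 km
  3: √((0.002·111.32)² + (0.013·98.09)²) = √(0.04957 + 1.62606) = 1.294 km
  4: √((0.012·111.32)² + (-0.004·98.09)²) = √(1.78447 + 0.15395) = 1.392 km
  → nearest: 3 (1.294 km)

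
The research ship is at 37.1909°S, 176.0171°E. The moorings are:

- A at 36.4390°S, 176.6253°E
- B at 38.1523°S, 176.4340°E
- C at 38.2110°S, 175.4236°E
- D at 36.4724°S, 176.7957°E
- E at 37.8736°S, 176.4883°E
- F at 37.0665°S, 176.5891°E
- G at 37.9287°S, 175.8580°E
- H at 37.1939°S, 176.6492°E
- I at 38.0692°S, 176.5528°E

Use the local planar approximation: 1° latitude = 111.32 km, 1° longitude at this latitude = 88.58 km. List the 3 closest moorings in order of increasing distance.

F, H, G

Distances from 37.1909°S, 176.0171°E:
A: √((0.7519·111.32)² + (0.6082·88.58)²) = √(7005.942441 + 2902.446234) = 99.5409 km
B: √((-0.9614·111.32)² + (0.4169·88.58)²) = √(11453.932803 + 1363.751189) = 113.2152 km
C: √((-1.0201·111.32)² + (-0.5935·88.58)²) = √(12895.313074 + 2763.839367) = 125.1365 km
D: √((0.7185·111.32)² + (0.7786·88.58)²) = √(6397.347475 + 4756.638543) = 105.6124 km
E: √((-0.6827·111.32)² + (0.4712·88.58)²) = √(5775.720931 + 1742.135439) = 86.7056 km
F: √((0.1244·111.32)² + (0.5720·88.58)²) = √(191.772865 + 2567.221903) = 52.5261 km
G: √((-0.7378·111.32)² + (-0.1591·88.58)²) = √(6745.648341 + 198.614848) = 83.3322 km
H: √((-0.0030·111.32)² + (0.6321·88.58)²) = √(0.111529 + 3135.038890) = 55.9924 km
I: √((-0.8783·111.32)² + (0.5357·88.58)²) = √(9559.433598 + 2251.721345) = 108.6791 km
Sorted: F (52.5261 km) < H (55.9924 km) < G (83.3322 km) < E (86.7056 km) < A (99.5409 km) < …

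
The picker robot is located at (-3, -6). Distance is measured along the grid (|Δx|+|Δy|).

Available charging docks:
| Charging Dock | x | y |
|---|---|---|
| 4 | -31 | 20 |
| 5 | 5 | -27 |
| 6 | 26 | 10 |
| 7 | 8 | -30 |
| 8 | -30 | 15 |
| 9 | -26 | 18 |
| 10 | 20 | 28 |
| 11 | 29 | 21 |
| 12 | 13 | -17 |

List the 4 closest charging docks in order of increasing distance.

Distances from (-3, -6):
4: |-28| + |26| = 28 + 26 = 54
5: |8| + |-21| = 8 + 21 = 29
6: |29| + |16| = 29 + 16 = 45
7: |11| + |-24| = 11 + 24 = 35
8: |-27| + |21| = 27 + 21 = 48
9: |-23| + |24| = 23 + 24 = 47
10: |23| + |34| = 23 + 34 = 57
11: |32| + |27| = 32 + 27 = 59
12: |16| + |-11| = 16 + 11 = 27
Sorted: 12 (27) < 5 (29) < 7 (35) < 6 (45) < 9 (47) < 8 (48) < …

12, 5, 7, 6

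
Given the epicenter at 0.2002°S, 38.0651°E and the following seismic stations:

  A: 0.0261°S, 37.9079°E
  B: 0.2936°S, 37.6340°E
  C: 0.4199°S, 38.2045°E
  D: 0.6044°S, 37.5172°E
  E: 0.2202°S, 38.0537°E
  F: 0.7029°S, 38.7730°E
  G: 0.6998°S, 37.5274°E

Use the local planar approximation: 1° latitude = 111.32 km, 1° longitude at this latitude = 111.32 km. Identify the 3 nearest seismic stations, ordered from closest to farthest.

Distances from 0.2002°S, 38.0651°E:
A: 26.1122 km
B: 49.1034 km
C: 28.9647 km
D: 75.7935 km
E: 2.5627 km
F: 96.6518 km
G: 81.7063 km
Sorted: E (2.5627 km) < A (26.1122 km) < C (28.9647 km) < B (49.1034 km) < D (75.7935 km) < …

E, A, C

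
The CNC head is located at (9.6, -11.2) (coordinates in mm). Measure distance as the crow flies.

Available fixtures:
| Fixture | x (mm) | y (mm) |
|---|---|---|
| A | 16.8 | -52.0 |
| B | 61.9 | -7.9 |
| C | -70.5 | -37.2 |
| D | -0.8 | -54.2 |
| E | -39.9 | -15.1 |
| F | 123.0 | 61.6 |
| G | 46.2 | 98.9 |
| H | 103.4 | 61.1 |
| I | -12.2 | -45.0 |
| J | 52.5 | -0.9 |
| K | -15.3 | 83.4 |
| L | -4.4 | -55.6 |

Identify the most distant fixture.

F

Distances from (9.6, -11.2):
A: √((7.2)² + (-40.8)²) = √(51.840 + 1664.640) = 41.4 mm
B: √((52.3)² + (3.3)²) = √(2735.290 + 10.890) = 52.4 mm
C: √((-80.1)² + (-26.0)²) = √(6416.010 + 676.000) = 84.2 mm
D: √((-10.4)² + (-43.0)²) = √(108.160 + 1849.000) = 44.2 mm
E: √((-49.5)² + (-3.9)²) = √(2450.250 + 15.210) = 49.7 mm
F: √((113.4)² + (72.8)²) = √(12859.560 + 5299.840) = 134.8 mm
G: √((36.6)² + (110.1)²) = √(1339.560 + 12122.010) = 116.0 mm
H: √((93.8)² + (72.3)²) = √(8798.440 + 5227.290) = 118.4 mm
I: √((-21.8)² + (-33.8)²) = √(475.240 + 1142.440) = 40.2 mm
J: √((42.9)² + (10.3)²) = √(1840.410 + 106.090) = 44.1 mm
K: √((-24.9)² + (94.6)²) = √(620.010 + 8949.160) = 97.8 mm
L: √((-14.0)² + (-44.4)²) = √(196.000 + 1971.360) = 46.6 mm
Maximum: F at 134.8 mm.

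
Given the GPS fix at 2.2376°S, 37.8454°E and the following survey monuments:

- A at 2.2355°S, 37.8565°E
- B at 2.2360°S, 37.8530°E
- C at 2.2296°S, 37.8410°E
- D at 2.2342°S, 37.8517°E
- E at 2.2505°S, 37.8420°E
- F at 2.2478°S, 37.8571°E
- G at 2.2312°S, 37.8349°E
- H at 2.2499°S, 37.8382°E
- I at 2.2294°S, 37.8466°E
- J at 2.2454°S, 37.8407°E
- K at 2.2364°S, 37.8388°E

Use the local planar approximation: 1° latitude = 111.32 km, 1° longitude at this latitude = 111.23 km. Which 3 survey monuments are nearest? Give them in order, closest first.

K, D, B

Distances from 2.2376°S, 37.8454°E:
A: √((0.0021·111.32)² + (0.0111·111.23)²) = √(0.054649 + 1.524368) = 1.2566 km
B: √((0.0016·111.32)² + (0.0076·111.23)²) = √(0.031724 + 0.714613) = 0.8639 km
C: √((0.0080·111.32)² + (-0.0044·111.23)²) = √(0.793097 + 0.239524) = 1.0162 km
D: √((0.0034·111.32)² + (0.0063·111.23)²) = √(0.143253 + 0.491049) = 0.7964 km
E: √((-0.0129·111.32)² + (-0.0034·111.23)²) = √(2.062176 + 0.143022) = 1.4850 km
F: √((-0.0102·111.32)² + (0.0117·111.23)²) = √(1.289278 + 1.693619) = 1.7271 km
G: √((0.0064·111.32)² + (-0.0105·111.23)²) = √(0.507582 + 1.364025) = 1.3681 km
H: √((-0.0123·111.32)² + (-0.0072·111.23)²) = √(1.874807 + 0.641370) = 1.5862 km
I: √((0.0082·111.32)² + (0.0012·111.23)²) = √(0.833248 + 0.017816) = 0.9225 km
J: √((-0.0078·111.32)² + (-0.0047·111.23)²) = √(0.753938 + 0.273300) = 1.0135 km
K: √((0.0012·111.32)² + (-0.0066·111.23)²) = √(0.017845 + 0.538929) = 0.7462 km
Sorted: K (0.7462 km) < D (0.7964 km) < B (0.8639 km) < I (0.9225 km) < J (1.0135 km) < …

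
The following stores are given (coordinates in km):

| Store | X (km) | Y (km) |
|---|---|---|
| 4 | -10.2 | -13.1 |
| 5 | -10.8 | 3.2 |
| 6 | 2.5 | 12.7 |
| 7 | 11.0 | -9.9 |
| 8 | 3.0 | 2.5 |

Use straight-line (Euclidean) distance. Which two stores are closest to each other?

Pairwise distances:
4–5: √((-0.6)² + (16.3)²) = √(0.3600 + 265.6900) = 16.31 km
4–6: √((12.7)² + (25.8)²) = √(161.2900 + 665.6400) = 28.76 km
4–7: √((21.2)² + (3.2)²) = √(449.4400 + 10.2400) = 21.44 km
4–8: √((13.2)² + (15.6)²) = √(174.2400 + 243.3600) = 20.44 km
5–6: √((13.3)² + (9.5)²) = √(176.8900 + 90.2500) = 16.34 km
5–7: √((21.8)² + (-13.1)²) = √(475.2400 + 171.6100) = 25.43 km
5–8: √((13.8)² + (-0.7)²) = √(190.4400 + 0.4900) = 13.82 km
6–7: √((8.5)² + (-22.6)²) = √(72.2500 + 510.7600) = 24.15 km
6–8: √((0.5)² + (-10.2)²) = √(0.2500 + 104.0400) = 10.21 km
7–8: √((-8.0)² + (12.4)²) = √(64.0000 + 153.7600) = 14.76 km
Closest pair: 6–8 at 10.21 km.

6 and 8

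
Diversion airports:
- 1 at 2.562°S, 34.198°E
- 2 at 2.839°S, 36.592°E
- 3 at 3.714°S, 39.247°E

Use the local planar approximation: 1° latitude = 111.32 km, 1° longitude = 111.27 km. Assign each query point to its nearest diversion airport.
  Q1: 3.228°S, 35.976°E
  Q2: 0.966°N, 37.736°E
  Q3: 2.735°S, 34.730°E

Q1 at 3.228°S, 35.976°E:
  1: 211.274 km
  2: 81.076 km
  3: 367.963 km
  → nearest: 2 (81.076 km)
Q2 at 0.966°N, 37.736°E:
  1: 556.076 km
  2: 442.286 km
  3: 547.435 km
  → nearest: 2 (442.286 km)
Q3 at 2.735°S, 34.730°E:
  1: 62.250 km
  2: 207.508 km
  3: 514.286 km
  → nearest: 1 (62.250 km)

Q1→2; Q2→2; Q3→1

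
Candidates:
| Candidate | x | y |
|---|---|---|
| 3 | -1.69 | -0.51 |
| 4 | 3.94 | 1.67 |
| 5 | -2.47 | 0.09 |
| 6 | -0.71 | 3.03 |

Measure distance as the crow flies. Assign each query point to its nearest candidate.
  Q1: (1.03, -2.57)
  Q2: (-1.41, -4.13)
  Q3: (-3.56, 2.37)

Q1 at (1.03, -2.57):
  3: 3.41
  4: 5.14
  5: 4.40
  6: 5.86
  → nearest: 3 (3.41)
Q2 at (-1.41, -4.13):
  3: 3.63
  4: 7.89
  5: 4.35
  6: 7.19
  → nearest: 3 (3.63)
Q3 at (-3.56, 2.37):
  3: 3.43
  4: 7.53
  5: 2.53
  6: 2.93
  → nearest: 5 (2.53)

Q1→3; Q2→3; Q3→5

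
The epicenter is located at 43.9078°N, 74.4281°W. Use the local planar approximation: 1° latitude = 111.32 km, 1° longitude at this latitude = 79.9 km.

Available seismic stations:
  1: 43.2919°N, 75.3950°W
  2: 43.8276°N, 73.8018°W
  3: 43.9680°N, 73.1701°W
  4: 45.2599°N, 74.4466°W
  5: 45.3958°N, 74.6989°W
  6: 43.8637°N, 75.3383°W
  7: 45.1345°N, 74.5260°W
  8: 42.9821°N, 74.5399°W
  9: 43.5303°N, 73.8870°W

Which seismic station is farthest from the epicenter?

Distances from 43.9078°N, 74.4281°W:
1: √((-0.6159·111.32)² + (-0.9669·79.9)²) = √(4700.746199 + 5968.382923) = 103.2915 km
2: √((-0.0802·111.32)² + (0.6263·79.9)²) = √(79.706756 + 2504.138711) = 50.8315 km
3: √((0.0602·111.32)² + (1.2580·79.9)²) = √(44.909620 + 10103.104402) = 100.7374 km
4: √((1.3521·111.32)² + (-0.0185·79.9)²) = √(22654.997621 + 2.184927) = 150.5230 km
5: √((1.4880·111.32)² + (-0.2708·79.9)²) = √(27437.987742 + 468.156307) = 167.0513 km
6: √((-0.0441·111.32)² + (-0.9102·79.9)²) = √(24.100362 + 5288.922716) = 72.8905 km
7: √((1.2267·111.32)² + (-0.0979·79.9)²) = √(18647.607775 + 61.186969) = 136.7801 km
8: √((-0.9257·111.32)² + (-0.1118·79.9)²) = √(10619.080738 + 79.795273) = 103.4354 km
9: √((-0.3775·111.32)² + (0.5411·79.9)²) = √(1765.957743 + 1869.169245) = 60.2920 km
Maximum: 5 at 167.0513 km.

5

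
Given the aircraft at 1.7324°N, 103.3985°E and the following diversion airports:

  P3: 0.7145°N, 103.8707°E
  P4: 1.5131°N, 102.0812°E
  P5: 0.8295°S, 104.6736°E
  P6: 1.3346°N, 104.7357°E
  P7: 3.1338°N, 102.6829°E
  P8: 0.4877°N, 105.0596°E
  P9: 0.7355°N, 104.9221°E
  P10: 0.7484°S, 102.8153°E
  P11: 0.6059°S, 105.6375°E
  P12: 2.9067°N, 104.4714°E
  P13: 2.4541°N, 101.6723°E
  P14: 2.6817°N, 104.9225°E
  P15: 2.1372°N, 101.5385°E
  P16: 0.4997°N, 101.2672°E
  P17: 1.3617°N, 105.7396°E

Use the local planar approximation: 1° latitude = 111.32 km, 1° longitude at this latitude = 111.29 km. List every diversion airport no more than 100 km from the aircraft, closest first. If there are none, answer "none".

none

Distances from 1.7324°N, 103.3985°E:
P3: 124.9055 km
P4: 148.6210 km
P5: 318.5452 km
P6: 155.2659 km
P7: 175.1559 km
P8: 231.0271 km
P9: 202.6487 km
P10: 283.6871 km
P11: 360.3411 km
P12: 177.0469 km
P13: 208.2312 km
P14: 199.8340 km
P15: 211.8475 km
P16: 274.0268 km
P17: 263.7888 km
Threshold 100 km: none within range.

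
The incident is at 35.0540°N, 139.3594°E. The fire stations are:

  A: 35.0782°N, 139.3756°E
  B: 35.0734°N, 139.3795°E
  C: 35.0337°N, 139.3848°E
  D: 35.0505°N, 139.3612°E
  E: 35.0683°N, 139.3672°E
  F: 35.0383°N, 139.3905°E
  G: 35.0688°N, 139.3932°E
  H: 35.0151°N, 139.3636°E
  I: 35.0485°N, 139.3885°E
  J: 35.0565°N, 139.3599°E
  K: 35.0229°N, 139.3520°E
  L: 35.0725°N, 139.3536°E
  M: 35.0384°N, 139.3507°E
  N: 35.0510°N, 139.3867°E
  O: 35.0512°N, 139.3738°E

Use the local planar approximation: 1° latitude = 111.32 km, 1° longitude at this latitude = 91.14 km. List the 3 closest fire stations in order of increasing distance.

J, D, O

Distances from 35.0540°N, 139.3594°E:
A: 3.0720 km
B: 2.8319 km
C: 3.2351 km
D: 0.4227 km
E: 1.7434 km
F: 3.3300 km
G: 3.4934 km
H: 4.3472 km
I: 2.7219 km
J: 0.2820 km
K: 3.5271 km
L: 2.1262 km
M: 1.9090 km
N: 2.5104 km
O: 1.3489 km
Sorted: J (0.2820 km) < D (0.4227 km) < O (1.3489 km) < E (1.7434 km) < M (1.9090 km) < …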